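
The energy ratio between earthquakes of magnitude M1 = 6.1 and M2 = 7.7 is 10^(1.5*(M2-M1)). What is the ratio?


M2 - M1 = 7.7 - 6.1 = 1.6
1.5 * 1.6 = 2.4
ratio = 10^2.4 = 251.19

251.19


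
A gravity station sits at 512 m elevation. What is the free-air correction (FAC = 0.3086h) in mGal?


FAC = 0.3086 * h
= 0.3086 * 512
= 158.0032 mGal

158.0032


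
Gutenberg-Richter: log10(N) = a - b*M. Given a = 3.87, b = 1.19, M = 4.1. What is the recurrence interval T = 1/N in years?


log10(N) = 3.87 - 1.19*4.1 = -1.009
N = 10^-1.009 = 0.097949
T = 1/N = 1/0.097949 = 10.2094 years

10.2094


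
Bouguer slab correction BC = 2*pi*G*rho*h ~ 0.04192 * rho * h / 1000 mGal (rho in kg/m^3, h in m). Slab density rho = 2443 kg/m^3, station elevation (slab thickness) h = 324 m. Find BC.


BC = 0.04192 * rho * h / 1000
= 0.04192 * 2443 * 324 / 1000
= 33.181 mGal

33.181


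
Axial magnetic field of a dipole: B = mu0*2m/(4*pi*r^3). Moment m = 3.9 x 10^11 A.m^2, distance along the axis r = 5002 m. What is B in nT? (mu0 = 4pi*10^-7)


m = 3.9 x 10^11 = 390000000000 A.m^2
2m = 780000000000 A.m^2
r^3 = 5002^3 = 125150060008
B = (4pi*10^-7) * 780000000000 / (4*pi * 125150060008) * 1e9
= 980176.90792 / 1572682036469.82 * 1e9
= 623.2518 nT

623.2518


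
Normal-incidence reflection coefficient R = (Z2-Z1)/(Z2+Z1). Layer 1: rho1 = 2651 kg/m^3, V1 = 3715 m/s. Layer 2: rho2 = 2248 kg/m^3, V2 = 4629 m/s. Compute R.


Z1 = 2651 * 3715 = 9848465
Z2 = 2248 * 4629 = 10405992
R = (10405992 - 9848465) / (10405992 + 9848465) = 557527 / 20254457 = 0.0275

0.0275


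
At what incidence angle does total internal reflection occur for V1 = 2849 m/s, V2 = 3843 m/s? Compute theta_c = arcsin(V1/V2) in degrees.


V1/V2 = 2849/3843 = 0.741348
theta_c = arcsin(0.741348) = 47.8464 degrees

47.8464


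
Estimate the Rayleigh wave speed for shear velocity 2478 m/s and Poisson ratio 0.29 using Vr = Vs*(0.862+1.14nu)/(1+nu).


Numerator factor = 0.862 + 1.14*0.29 = 1.1926
Denominator = 1 + 0.29 = 1.29
Vr = 2478 * 1.1926 / 1.29 = 2290.9 m/s

2290.9


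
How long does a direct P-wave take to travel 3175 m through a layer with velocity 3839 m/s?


t = x / V
= 3175 / 3839
= 0.827 s

0.827


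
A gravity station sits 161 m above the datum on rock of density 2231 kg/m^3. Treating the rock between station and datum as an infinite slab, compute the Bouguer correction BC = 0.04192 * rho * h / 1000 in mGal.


BC = 0.04192 * rho * h / 1000
= 0.04192 * 2231 * 161 / 1000
= 15.0573 mGal

15.0573


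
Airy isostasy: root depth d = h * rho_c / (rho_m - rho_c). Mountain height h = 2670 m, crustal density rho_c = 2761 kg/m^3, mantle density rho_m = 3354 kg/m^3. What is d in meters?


rho_m - rho_c = 3354 - 2761 = 593
d = 2670 * 2761 / 593
= 7371870 / 593
= 12431.48 m

12431.48


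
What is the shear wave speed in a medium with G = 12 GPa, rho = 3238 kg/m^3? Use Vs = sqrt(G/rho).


Convert G to Pa: G = 12e9 Pa
Compute G/rho = 12e9 / 3238 = 3705991.3527
Vs = sqrt(3705991.3527) = 1925.1 m/s

1925.1


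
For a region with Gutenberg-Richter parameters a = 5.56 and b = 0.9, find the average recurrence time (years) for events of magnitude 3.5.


log10(N) = 5.56 - 0.9*3.5 = 2.41
N = 10^2.41 = 257.039578
T = 1/N = 1/257.039578 = 0.0039 years

0.0039


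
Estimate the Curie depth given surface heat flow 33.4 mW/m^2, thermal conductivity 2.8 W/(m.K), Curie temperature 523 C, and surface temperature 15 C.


T_Curie - T_surf = 523 - 15 = 508 C
Convert q to W/m^2: 33.4 mW/m^2 = 0.0334 W/m^2
d = 508 * 2.8 / 0.0334 = 42586.83 m

42586.83


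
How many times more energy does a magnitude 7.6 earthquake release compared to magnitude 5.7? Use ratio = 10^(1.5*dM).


M2 - M1 = 7.6 - 5.7 = 1.9
1.5 * 1.9 = 2.85
ratio = 10^2.85 = 707.95

707.95


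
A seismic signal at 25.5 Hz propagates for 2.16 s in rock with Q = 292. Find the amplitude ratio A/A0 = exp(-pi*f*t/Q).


pi*f*t/Q = pi*25.5*2.16/292 = 0.592599
A/A0 = exp(-0.592599) = 0.552888

0.552888


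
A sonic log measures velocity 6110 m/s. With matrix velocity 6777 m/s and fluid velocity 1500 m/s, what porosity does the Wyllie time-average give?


1/V - 1/Vm = 1/6110 - 1/6777 = 1.611e-05
1/Vf - 1/Vm = 1/1500 - 1/6777 = 0.00051911
phi = 1.611e-05 / 0.00051911 = 0.031

0.031


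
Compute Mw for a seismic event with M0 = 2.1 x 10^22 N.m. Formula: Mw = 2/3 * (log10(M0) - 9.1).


log10(M0) = log10(2.1 x 10^22) = 22.3222
Mw = 2/3 * (22.3222 - 9.1)
= 2/3 * 13.2222
= 8.81

8.81


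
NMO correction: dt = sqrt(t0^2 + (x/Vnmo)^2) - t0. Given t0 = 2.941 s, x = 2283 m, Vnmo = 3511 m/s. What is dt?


x/Vnmo = 2283/3511 = 0.650242
(x/Vnmo)^2 = 0.422815
t0^2 = 8.649481
sqrt(8.649481 + 0.422815) = 3.012025
dt = 3.012025 - 2.941 = 0.071025

0.071025


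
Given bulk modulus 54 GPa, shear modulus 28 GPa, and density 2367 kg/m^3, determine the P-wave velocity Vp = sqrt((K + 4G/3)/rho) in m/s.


First compute the effective modulus:
K + 4G/3 = 54e9 + 4*28e9/3 = 91333333333.33 Pa
Then divide by density:
91333333333.33 / 2367 = 38586114.6317 Pa/(kg/m^3)
Take the square root:
Vp = sqrt(38586114.6317) = 6211.77 m/s

6211.77


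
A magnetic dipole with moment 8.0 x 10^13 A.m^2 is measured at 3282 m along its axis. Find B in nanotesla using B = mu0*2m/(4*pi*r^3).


m = 8.0 x 10^13 = 80000000000000 A.m^2
2m = 160000000000000 A.m^2
r^3 = 3282^3 = 35352141768
B = (4pi*10^-7) * 160000000000000 / (4*pi * 35352141768) * 1e9
= 201061929.829747 / 444248115468.05 * 1e9
= 452589.269 nT

452589.269


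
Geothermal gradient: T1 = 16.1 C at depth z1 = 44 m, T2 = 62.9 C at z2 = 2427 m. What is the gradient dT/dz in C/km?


dT = 62.9 - 16.1 = 46.8 C
dz = 2427 - 44 = 2383 m
gradient = dT/dz * 1000 = 46.8/2383 * 1000 = 19.6391 C/km

19.6391


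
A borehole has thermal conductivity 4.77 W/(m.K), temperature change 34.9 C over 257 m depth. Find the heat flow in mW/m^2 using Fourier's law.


q = k * dT / dz * 1000
= 4.77 * 34.9 / 257 * 1000
= 0.647755 * 1000
= 647.7549 mW/m^2

647.7549


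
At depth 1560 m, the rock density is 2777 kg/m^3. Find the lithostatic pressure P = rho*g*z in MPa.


P = rho * g * z / 1e6
= 2777 * 9.81 * 1560 / 1e6
= 42498097.2 / 1e6
= 42.4981 MPa

42.4981


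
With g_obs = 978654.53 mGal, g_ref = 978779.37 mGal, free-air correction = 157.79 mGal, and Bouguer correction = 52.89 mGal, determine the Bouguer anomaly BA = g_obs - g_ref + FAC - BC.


BA = g_obs - g_ref + FAC - BC
= 978654.53 - 978779.37 + 157.79 - 52.89
= -19.94 mGal

-19.94


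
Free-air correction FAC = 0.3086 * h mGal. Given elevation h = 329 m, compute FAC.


FAC = 0.3086 * h
= 0.3086 * 329
= 101.5294 mGal

101.5294


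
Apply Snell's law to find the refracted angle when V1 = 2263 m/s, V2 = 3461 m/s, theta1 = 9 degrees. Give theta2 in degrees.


sin(theta1) = sin(9 deg) = 0.156434
sin(theta2) = V2/V1 * sin(theta1) = 3461/2263 * 0.156434 = 0.239249
theta2 = arcsin(0.239249) = 13.8422 degrees

13.8422


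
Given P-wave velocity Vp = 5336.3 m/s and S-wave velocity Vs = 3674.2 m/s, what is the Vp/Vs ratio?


Vp/Vs = 5336.3 / 3674.2
= 1.4524

1.4524


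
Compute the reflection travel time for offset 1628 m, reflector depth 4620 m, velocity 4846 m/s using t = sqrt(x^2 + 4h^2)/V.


x^2 + 4h^2 = 1628^2 + 4*4620^2 = 2650384 + 85377600 = 88027984
sqrt(88027984) = 9382.323
t = 9382.323 / 4846 = 1.9361 s

1.9361


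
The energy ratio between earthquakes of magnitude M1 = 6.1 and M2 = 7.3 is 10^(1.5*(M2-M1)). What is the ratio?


M2 - M1 = 7.3 - 6.1 = 1.2
1.5 * 1.2 = 1.8
ratio = 10^1.8 = 63.1

63.1


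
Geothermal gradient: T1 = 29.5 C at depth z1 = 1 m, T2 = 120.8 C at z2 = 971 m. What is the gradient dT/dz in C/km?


dT = 120.8 - 29.5 = 91.3 C
dz = 971 - 1 = 970 m
gradient = dT/dz * 1000 = 91.3/970 * 1000 = 94.1237 C/km

94.1237


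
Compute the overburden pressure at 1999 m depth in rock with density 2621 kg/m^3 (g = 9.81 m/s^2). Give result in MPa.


P = rho * g * z / 1e6
= 2621 * 9.81 * 1999 / 1e6
= 51398307.99 / 1e6
= 51.3983 MPa

51.3983


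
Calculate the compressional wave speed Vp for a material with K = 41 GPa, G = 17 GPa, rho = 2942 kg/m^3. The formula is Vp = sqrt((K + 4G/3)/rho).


First compute the effective modulus:
K + 4G/3 = 41e9 + 4*17e9/3 = 63666666666.67 Pa
Then divide by density:
63666666666.67 / 2942 = 21640607.2966 Pa/(kg/m^3)
Take the square root:
Vp = sqrt(21640607.2966) = 4651.95 m/s

4651.95


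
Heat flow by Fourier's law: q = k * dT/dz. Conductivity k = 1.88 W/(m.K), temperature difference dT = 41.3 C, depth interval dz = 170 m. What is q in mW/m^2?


q = k * dT / dz * 1000
= 1.88 * 41.3 / 170 * 1000
= 0.456729 * 1000
= 456.7294 mW/m^2

456.7294


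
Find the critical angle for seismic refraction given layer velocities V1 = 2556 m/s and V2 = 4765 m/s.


V1/V2 = 2556/4765 = 0.536411
theta_c = arcsin(0.536411) = 32.4397 degrees

32.4397


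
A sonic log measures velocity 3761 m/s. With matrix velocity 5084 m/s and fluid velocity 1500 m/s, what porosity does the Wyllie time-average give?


1/V - 1/Vm = 1/3761 - 1/5084 = 6.919e-05
1/Vf - 1/Vm = 1/1500 - 1/5084 = 0.00046997
phi = 6.919e-05 / 0.00046997 = 0.1472

0.1472


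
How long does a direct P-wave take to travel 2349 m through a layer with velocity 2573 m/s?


t = x / V
= 2349 / 2573
= 0.9129 s

0.9129


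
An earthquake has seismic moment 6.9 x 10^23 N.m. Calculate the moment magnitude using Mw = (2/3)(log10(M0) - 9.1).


log10(M0) = log10(6.9 x 10^23) = 23.8388
Mw = 2/3 * (23.8388 - 9.1)
= 2/3 * 14.7388
= 9.83

9.83


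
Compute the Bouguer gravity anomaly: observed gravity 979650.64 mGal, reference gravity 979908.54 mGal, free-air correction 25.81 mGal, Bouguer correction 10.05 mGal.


BA = g_obs - g_ref + FAC - BC
= 979650.64 - 979908.54 + 25.81 - 10.05
= -242.14 mGal

-242.14


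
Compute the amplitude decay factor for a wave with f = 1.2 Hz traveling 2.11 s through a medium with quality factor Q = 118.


pi*f*t/Q = pi*1.2*2.11/118 = 0.067411
A/A0 = exp(-0.067411) = 0.934811

0.934811


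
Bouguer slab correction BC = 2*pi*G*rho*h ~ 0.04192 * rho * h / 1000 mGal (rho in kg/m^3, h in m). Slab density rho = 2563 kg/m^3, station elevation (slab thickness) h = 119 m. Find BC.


BC = 0.04192 * rho * h / 1000
= 0.04192 * 2563 * 119 / 1000
= 12.7855 mGal

12.7855


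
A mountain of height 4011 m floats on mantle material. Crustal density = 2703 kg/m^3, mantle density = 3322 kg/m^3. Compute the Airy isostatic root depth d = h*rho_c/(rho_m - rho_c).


rho_m - rho_c = 3322 - 2703 = 619
d = 4011 * 2703 / 619
= 10841733 / 619
= 17514.92 m

17514.92


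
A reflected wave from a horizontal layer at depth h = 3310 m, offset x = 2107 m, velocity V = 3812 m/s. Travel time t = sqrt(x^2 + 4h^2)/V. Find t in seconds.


x^2 + 4h^2 = 2107^2 + 4*3310^2 = 4439449 + 43824400 = 48263849
sqrt(48263849) = 6947.2188
t = 6947.2188 / 3812 = 1.8225 s

1.8225


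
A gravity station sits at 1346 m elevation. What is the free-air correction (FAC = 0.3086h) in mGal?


FAC = 0.3086 * h
= 0.3086 * 1346
= 415.3756 mGal

415.3756


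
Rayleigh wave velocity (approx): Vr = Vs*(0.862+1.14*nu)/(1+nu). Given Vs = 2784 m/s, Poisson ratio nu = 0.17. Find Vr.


Numerator factor = 0.862 + 1.14*0.17 = 1.0558
Denominator = 1 + 0.17 = 1.17
Vr = 2784 * 1.0558 / 1.17 = 2512.26 m/s

2512.26


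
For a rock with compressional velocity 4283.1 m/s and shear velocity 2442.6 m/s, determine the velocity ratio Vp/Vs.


Vp/Vs = 4283.1 / 2442.6
= 1.7535

1.7535


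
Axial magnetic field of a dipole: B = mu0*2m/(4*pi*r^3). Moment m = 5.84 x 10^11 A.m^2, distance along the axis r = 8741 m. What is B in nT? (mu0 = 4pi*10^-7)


m = 5.84 x 10^11 = 584000000000 A.m^2
2m = 1168000000000 A.m^2
r^3 = 8741^3 = 667856813021
B = (4pi*10^-7) * 1168000000000 / (4*pi * 667856813021) * 1e9
= 1467752.087757 / 8392536229746.66 * 1e9
= 174.8878 nT

174.8878


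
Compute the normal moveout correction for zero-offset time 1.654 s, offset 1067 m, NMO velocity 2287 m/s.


x/Vnmo = 1067/2287 = 0.46655
(x/Vnmo)^2 = 0.217669
t0^2 = 2.735716
sqrt(2.735716 + 0.217669) = 1.718542
dt = 1.718542 - 1.654 = 0.064542

0.064542


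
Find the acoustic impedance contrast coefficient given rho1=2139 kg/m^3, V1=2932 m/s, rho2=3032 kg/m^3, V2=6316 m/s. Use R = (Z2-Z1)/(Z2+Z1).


Z1 = 2139 * 2932 = 6271548
Z2 = 3032 * 6316 = 19150112
R = (19150112 - 6271548) / (19150112 + 6271548) = 12878564 / 25421660 = 0.5066

0.5066


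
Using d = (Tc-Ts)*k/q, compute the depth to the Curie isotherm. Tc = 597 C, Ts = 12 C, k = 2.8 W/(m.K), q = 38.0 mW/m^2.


T_Curie - T_surf = 597 - 12 = 585 C
Convert q to W/m^2: 38.0 mW/m^2 = 0.038 W/m^2
d = 585 * 2.8 / 0.038 = 43105.26 m

43105.26


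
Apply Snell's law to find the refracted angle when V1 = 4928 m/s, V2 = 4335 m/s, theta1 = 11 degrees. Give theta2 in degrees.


sin(theta1) = sin(11 deg) = 0.190809
sin(theta2) = V2/V1 * sin(theta1) = 4335/4928 * 0.190809 = 0.167848
theta2 = arcsin(0.167848) = 9.6627 degrees

9.6627


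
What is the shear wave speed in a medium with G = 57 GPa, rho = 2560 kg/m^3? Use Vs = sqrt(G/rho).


Convert G to Pa: G = 57e9 Pa
Compute G/rho = 57e9 / 2560 = 22265625.0
Vs = sqrt(22265625.0) = 4718.65 m/s

4718.65


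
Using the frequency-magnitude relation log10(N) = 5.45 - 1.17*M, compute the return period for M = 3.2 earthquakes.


log10(N) = 5.45 - 1.17*3.2 = 1.706
N = 10^1.706 = 50.815944
T = 1/N = 1/50.815944 = 0.0197 years

0.0197


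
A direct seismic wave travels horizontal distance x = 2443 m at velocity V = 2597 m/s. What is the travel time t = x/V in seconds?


t = x / V
= 2443 / 2597
= 0.9407 s

0.9407


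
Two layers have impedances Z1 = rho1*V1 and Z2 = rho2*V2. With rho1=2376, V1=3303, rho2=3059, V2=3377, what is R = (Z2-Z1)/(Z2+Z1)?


Z1 = 2376 * 3303 = 7847928
Z2 = 3059 * 3377 = 10330243
R = (10330243 - 7847928) / (10330243 + 7847928) = 2482315 / 18178171 = 0.1366

0.1366


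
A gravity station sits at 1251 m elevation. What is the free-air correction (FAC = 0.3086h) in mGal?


FAC = 0.3086 * h
= 0.3086 * 1251
= 386.0586 mGal

386.0586


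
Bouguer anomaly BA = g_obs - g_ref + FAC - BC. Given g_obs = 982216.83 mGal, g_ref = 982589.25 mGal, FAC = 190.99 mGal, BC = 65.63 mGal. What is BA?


BA = g_obs - g_ref + FAC - BC
= 982216.83 - 982589.25 + 190.99 - 65.63
= -247.06 mGal

-247.06


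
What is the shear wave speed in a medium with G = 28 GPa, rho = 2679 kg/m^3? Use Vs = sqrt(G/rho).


Convert G to Pa: G = 28e9 Pa
Compute G/rho = 28e9 / 2679 = 10451661.0676
Vs = sqrt(10451661.0676) = 3232.9 m/s

3232.9


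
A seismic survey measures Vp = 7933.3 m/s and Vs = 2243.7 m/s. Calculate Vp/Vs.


Vp/Vs = 7933.3 / 2243.7
= 3.5358

3.5358


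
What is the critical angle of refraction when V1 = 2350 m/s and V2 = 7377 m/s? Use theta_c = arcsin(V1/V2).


V1/V2 = 2350/7377 = 0.318558
theta_c = arcsin(0.318558) = 18.5757 degrees

18.5757


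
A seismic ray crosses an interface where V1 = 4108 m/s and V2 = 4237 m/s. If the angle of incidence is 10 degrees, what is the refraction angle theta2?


sin(theta1) = sin(10 deg) = 0.173648
sin(theta2) = V2/V1 * sin(theta1) = 4237/4108 * 0.173648 = 0.179101
theta2 = arcsin(0.179101) = 10.3174 degrees

10.3174


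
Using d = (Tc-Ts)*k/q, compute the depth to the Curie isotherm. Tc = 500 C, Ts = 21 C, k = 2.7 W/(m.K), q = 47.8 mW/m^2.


T_Curie - T_surf = 500 - 21 = 479 C
Convert q to W/m^2: 47.8 mW/m^2 = 0.0478 W/m^2
d = 479 * 2.7 / 0.0478 = 27056.49 m

27056.49


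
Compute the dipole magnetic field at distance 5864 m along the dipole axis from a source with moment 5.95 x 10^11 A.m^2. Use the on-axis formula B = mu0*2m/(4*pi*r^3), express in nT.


m = 5.95 x 10^11 = 595000000000 A.m^2
2m = 1190000000000 A.m^2
r^3 = 5864^3 = 201642412544
B = (4pi*10^-7) * 1190000000000 / (4*pi * 201642412544) * 1e9
= 1495398.103109 / 2533913287601.41 * 1e9
= 590.1536 nT

590.1536


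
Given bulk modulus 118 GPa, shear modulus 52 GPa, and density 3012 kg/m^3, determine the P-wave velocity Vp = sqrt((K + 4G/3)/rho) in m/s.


First compute the effective modulus:
K + 4G/3 = 118e9 + 4*52e9/3 = 187333333333.33 Pa
Then divide by density:
187333333333.33 / 3012 = 62195661.7973 Pa/(kg/m^3)
Take the square root:
Vp = sqrt(62195661.7973) = 7886.42 m/s

7886.42


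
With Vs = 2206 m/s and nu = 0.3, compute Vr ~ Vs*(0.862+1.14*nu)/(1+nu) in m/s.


Numerator factor = 0.862 + 1.14*0.3 = 1.204
Denominator = 1 + 0.3 = 1.3
Vr = 2206 * 1.204 / 1.3 = 2043.1 m/s

2043.1


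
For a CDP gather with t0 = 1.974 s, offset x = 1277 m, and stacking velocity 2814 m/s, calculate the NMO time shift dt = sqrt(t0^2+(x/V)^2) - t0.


x/Vnmo = 1277/2814 = 0.453802
(x/Vnmo)^2 = 0.205937
t0^2 = 3.896676
sqrt(3.896676 + 0.205937) = 2.025491
dt = 2.025491 - 1.974 = 0.051491

0.051491


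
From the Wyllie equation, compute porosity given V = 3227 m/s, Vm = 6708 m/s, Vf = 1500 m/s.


1/V - 1/Vm = 1/3227 - 1/6708 = 0.00016081
1/Vf - 1/Vm = 1/1500 - 1/6708 = 0.00051759
phi = 0.00016081 / 0.00051759 = 0.3107

0.3107


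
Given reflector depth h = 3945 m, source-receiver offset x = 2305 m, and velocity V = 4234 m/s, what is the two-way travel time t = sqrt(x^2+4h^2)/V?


x^2 + 4h^2 = 2305^2 + 4*3945^2 = 5313025 + 62252100 = 67565125
sqrt(67565125) = 8219.8008
t = 8219.8008 / 4234 = 1.9414 s

1.9414


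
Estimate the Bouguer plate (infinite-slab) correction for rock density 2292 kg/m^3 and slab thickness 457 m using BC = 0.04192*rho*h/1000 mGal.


BC = 0.04192 * rho * h / 1000
= 0.04192 * 2292 * 457 / 1000
= 43.9089 mGal

43.9089


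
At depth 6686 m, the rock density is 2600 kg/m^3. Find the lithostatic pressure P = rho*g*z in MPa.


P = rho * g * z / 1e6
= 2600 * 9.81 * 6686 / 1e6
= 170533116.0 / 1e6
= 170.5331 MPa

170.5331


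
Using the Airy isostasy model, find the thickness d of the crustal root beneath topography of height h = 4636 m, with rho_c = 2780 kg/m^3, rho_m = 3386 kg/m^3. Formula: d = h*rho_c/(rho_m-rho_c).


rho_m - rho_c = 3386 - 2780 = 606
d = 4636 * 2780 / 606
= 12888080 / 606
= 21267.46 m

21267.46


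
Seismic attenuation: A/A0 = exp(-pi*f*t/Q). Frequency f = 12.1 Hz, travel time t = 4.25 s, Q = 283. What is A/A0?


pi*f*t/Q = pi*12.1*4.25/283 = 0.570871
A/A0 = exp(-0.570871) = 0.565033

0.565033


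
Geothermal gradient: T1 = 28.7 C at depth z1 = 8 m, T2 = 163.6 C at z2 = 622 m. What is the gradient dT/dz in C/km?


dT = 163.6 - 28.7 = 134.9 C
dz = 622 - 8 = 614 m
gradient = dT/dz * 1000 = 134.9/614 * 1000 = 219.7068 C/km

219.7068


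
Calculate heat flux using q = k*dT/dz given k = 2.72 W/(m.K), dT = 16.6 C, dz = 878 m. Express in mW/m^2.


q = k * dT / dz * 1000
= 2.72 * 16.6 / 878 * 1000
= 0.051426 * 1000
= 51.426 mW/m^2

51.426


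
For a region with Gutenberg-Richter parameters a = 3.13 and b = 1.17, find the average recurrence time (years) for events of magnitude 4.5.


log10(N) = 3.13 - 1.17*4.5 = -2.135
N = 10^-2.135 = 0.007328
T = 1/N = 1/0.007328 = 136.4583 years

136.4583


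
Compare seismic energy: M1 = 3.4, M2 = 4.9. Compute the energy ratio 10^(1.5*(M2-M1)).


M2 - M1 = 4.9 - 3.4 = 1.5
1.5 * 1.5 = 2.25
ratio = 10^2.25 = 177.83

177.83


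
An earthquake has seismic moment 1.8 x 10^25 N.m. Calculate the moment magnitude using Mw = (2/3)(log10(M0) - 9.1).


log10(M0) = log10(1.8 x 10^25) = 25.2553
Mw = 2/3 * (25.2553 - 9.1)
= 2/3 * 16.1553
= 10.77

10.77


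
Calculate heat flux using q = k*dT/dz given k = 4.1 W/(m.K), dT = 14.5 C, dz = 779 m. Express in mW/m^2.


q = k * dT / dz * 1000
= 4.1 * 14.5 / 779 * 1000
= 0.076316 * 1000
= 76.3158 mW/m^2

76.3158


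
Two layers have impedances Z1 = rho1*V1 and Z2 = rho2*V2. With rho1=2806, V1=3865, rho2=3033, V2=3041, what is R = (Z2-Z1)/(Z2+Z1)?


Z1 = 2806 * 3865 = 10845190
Z2 = 3033 * 3041 = 9223353
R = (9223353 - 10845190) / (9223353 + 10845190) = -1621837 / 20068543 = -0.0808

-0.0808


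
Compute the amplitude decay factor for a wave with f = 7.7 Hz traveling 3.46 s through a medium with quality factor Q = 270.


pi*f*t/Q = pi*7.7*3.46/270 = 0.309994
A/A0 = exp(-0.309994) = 0.733452

0.733452


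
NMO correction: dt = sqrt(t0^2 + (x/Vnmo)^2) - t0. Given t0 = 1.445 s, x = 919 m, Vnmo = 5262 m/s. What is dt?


x/Vnmo = 919/5262 = 0.174648
(x/Vnmo)^2 = 0.030502
t0^2 = 2.088025
sqrt(2.088025 + 0.030502) = 1.455516
dt = 1.455516 - 1.445 = 0.010516

0.010516


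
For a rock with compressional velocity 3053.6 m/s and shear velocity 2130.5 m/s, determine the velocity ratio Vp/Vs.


Vp/Vs = 3053.6 / 2130.5
= 1.4333

1.4333


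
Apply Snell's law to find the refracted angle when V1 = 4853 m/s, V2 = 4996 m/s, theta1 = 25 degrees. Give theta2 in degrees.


sin(theta1) = sin(25 deg) = 0.422618
sin(theta2) = V2/V1 * sin(theta1) = 4996/4853 * 0.422618 = 0.435071
theta2 = arcsin(0.435071) = 25.7898 degrees

25.7898


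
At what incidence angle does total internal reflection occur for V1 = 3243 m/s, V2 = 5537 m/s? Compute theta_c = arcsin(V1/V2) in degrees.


V1/V2 = 3243/5537 = 0.585696
theta_c = arcsin(0.585696) = 35.8522 degrees

35.8522


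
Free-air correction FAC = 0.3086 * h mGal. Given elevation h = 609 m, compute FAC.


FAC = 0.3086 * h
= 0.3086 * 609
= 187.9374 mGal

187.9374


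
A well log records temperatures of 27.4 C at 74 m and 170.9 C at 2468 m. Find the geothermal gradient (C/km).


dT = 170.9 - 27.4 = 143.5 C
dz = 2468 - 74 = 2394 m
gradient = dT/dz * 1000 = 143.5/2394 * 1000 = 59.9415 C/km

59.9415


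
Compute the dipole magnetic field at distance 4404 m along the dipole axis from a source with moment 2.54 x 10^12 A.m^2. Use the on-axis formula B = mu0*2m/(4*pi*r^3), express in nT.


m = 2.54 x 10^12 = 2540000000000 A.m^2
2m = 5080000000000 A.m^2
r^3 = 4404^3 = 85416531264
B = (4pi*10^-7) * 5080000000000 / (4*pi * 85416531264) * 1e9
= 6383716.272094 / 1073375788456.42 * 1e9
= 5947.3265 nT

5947.3265


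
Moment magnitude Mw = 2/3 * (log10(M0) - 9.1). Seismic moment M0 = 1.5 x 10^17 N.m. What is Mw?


log10(M0) = log10(1.5 x 10^17) = 17.1761
Mw = 2/3 * (17.1761 - 9.1)
= 2/3 * 8.0761
= 5.38

5.38


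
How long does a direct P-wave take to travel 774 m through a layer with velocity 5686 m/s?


t = x / V
= 774 / 5686
= 0.1361 s

0.1361


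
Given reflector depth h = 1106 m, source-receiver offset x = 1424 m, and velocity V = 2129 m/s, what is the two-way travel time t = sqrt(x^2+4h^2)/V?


x^2 + 4h^2 = 1424^2 + 4*1106^2 = 2027776 + 4892944 = 6920720
sqrt(6920720) = 2630.7261
t = 2630.7261 / 2129 = 1.2357 s

1.2357


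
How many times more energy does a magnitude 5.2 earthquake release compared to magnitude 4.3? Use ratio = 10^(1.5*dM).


M2 - M1 = 5.2 - 4.3 = 0.9
1.5 * 0.9 = 1.35
ratio = 10^1.35 = 22.39

22.39


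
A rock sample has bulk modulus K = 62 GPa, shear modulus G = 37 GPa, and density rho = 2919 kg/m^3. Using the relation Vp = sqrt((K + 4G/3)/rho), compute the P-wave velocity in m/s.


First compute the effective modulus:
K + 4G/3 = 62e9 + 4*37e9/3 = 111333333333.33 Pa
Then divide by density:
111333333333.33 / 2919 = 38140915.8388 Pa/(kg/m^3)
Take the square root:
Vp = sqrt(38140915.8388) = 6175.83 m/s

6175.83


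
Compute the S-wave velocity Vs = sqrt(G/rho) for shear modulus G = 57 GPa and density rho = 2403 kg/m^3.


Convert G to Pa: G = 57e9 Pa
Compute G/rho = 57e9 / 2403 = 23720349.563
Vs = sqrt(23720349.563) = 4870.35 m/s

4870.35


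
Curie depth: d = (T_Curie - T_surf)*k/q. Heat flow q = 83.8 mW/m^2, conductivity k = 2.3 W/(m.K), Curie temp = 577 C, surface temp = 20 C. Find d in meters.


T_Curie - T_surf = 577 - 20 = 557 C
Convert q to W/m^2: 83.8 mW/m^2 = 0.0838 W/m^2
d = 557 * 2.3 / 0.0838 = 15287.59 m

15287.59


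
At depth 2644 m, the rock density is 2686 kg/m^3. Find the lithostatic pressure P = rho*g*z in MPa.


P = rho * g * z / 1e6
= 2686 * 9.81 * 2644 / 1e6
= 69668501.04 / 1e6
= 69.6685 MPa

69.6685


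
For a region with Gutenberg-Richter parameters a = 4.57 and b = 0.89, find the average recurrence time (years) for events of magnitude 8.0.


log10(N) = 4.57 - 0.89*8.0 = -2.55
N = 10^-2.55 = 0.002818
T = 1/N = 1/0.002818 = 354.8134 years

354.8134


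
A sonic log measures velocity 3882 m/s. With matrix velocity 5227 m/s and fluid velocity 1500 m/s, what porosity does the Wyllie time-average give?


1/V - 1/Vm = 1/3882 - 1/5227 = 6.628e-05
1/Vf - 1/Vm = 1/1500 - 1/5227 = 0.00047535
phi = 6.628e-05 / 0.00047535 = 0.1394

0.1394


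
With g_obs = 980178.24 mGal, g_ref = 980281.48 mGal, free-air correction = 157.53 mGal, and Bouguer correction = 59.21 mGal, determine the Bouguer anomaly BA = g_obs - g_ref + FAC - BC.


BA = g_obs - g_ref + FAC - BC
= 980178.24 - 980281.48 + 157.53 - 59.21
= -4.92 mGal

-4.92


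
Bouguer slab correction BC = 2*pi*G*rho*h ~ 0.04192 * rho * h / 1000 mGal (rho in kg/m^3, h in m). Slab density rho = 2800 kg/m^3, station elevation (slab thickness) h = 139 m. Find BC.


BC = 0.04192 * rho * h / 1000
= 0.04192 * 2800 * 139 / 1000
= 16.3153 mGal

16.3153


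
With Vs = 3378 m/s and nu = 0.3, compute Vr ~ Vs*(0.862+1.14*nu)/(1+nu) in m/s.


Numerator factor = 0.862 + 1.14*0.3 = 1.204
Denominator = 1 + 0.3 = 1.3
Vr = 3378 * 1.204 / 1.3 = 3128.55 m/s

3128.55


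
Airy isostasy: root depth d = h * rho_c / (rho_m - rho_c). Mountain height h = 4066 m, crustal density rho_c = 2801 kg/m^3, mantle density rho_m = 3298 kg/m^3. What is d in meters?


rho_m - rho_c = 3298 - 2801 = 497
d = 4066 * 2801 / 497
= 11388866 / 497
= 22915.22 m

22915.22


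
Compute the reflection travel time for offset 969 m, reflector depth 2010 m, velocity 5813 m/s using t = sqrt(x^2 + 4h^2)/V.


x^2 + 4h^2 = 969^2 + 4*2010^2 = 938961 + 16160400 = 17099361
sqrt(17099361) = 4135.1374
t = 4135.1374 / 5813 = 0.7114 s

0.7114


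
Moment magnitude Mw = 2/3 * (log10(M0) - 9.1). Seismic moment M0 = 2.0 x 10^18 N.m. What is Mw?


log10(M0) = log10(2.0 x 10^18) = 18.301
Mw = 2/3 * (18.301 - 9.1)
= 2/3 * 9.201
= 6.13

6.13


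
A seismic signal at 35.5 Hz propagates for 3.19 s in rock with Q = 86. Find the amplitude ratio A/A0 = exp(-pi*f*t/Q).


pi*f*t/Q = pi*35.5*3.19/86 = 4.136857
A/A0 = exp(-4.136857) = 0.015973

0.015973


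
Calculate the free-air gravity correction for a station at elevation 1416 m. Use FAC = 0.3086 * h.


FAC = 0.3086 * h
= 0.3086 * 1416
= 436.9776 mGal

436.9776


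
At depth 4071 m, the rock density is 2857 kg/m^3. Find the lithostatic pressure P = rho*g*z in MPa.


P = rho * g * z / 1e6
= 2857 * 9.81 * 4071 / 1e6
= 114098609.07 / 1e6
= 114.0986 MPa

114.0986


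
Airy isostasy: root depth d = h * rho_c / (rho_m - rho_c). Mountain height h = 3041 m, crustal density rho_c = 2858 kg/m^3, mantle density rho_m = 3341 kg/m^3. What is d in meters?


rho_m - rho_c = 3341 - 2858 = 483
d = 3041 * 2858 / 483
= 8691178 / 483
= 17994.16 m

17994.16


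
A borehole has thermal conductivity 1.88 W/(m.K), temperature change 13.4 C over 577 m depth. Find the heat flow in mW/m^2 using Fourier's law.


q = k * dT / dz * 1000
= 1.88 * 13.4 / 577 * 1000
= 0.04366 * 1000
= 43.6603 mW/m^2

43.6603


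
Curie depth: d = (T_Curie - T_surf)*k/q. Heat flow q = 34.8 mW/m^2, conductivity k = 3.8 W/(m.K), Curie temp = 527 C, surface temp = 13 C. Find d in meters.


T_Curie - T_surf = 527 - 13 = 514 C
Convert q to W/m^2: 34.8 mW/m^2 = 0.0348 W/m^2
d = 514 * 3.8 / 0.0348 = 56126.44 m

56126.44


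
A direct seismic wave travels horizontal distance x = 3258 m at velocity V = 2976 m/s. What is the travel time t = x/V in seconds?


t = x / V
= 3258 / 2976
= 1.0948 s

1.0948


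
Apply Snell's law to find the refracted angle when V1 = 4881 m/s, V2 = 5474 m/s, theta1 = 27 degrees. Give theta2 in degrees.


sin(theta1) = sin(27 deg) = 0.45399
sin(theta2) = V2/V1 * sin(theta1) = 5474/4881 * 0.45399 = 0.509146
theta2 = arcsin(0.509146) = 30.607 degrees

30.607


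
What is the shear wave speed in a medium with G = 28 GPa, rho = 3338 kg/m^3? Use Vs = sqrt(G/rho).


Convert G to Pa: G = 28e9 Pa
Compute G/rho = 28e9 / 3338 = 8388256.441
Vs = sqrt(8388256.441) = 2896.25 m/s

2896.25


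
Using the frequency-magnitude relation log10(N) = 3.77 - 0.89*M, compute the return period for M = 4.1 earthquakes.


log10(N) = 3.77 - 0.89*4.1 = 0.121
N = 10^0.121 = 1.321296
T = 1/N = 1/1.321296 = 0.7568 years

0.7568


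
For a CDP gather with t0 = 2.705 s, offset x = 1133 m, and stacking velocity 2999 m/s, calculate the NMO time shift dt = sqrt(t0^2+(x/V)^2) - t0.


x/Vnmo = 1133/2999 = 0.377793
(x/Vnmo)^2 = 0.142727
t0^2 = 7.317025
sqrt(7.317025 + 0.142727) = 2.731255
dt = 2.731255 - 2.705 = 0.026255

0.026255


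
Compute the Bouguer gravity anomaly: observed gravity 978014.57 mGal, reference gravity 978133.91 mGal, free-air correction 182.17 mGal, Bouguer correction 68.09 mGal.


BA = g_obs - g_ref + FAC - BC
= 978014.57 - 978133.91 + 182.17 - 68.09
= -5.26 mGal

-5.26


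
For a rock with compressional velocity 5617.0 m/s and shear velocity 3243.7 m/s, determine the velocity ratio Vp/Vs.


Vp/Vs = 5617.0 / 3243.7
= 1.7317

1.7317


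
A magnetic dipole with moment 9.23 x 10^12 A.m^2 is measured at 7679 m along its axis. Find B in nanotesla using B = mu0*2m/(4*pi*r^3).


m = 9.23 x 10^12 = 9230000000000 A.m^2
2m = 18460000000000 A.m^2
r^3 = 7679^3 = 452807907839
B = (4pi*10^-7) * 18460000000000 / (4*pi * 452807907839) * 1e9
= 23197520.154107 / 5690151987017.47 * 1e9
= 4076.7839 nT

4076.7839


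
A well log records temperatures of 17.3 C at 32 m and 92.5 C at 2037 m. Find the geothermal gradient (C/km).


dT = 92.5 - 17.3 = 75.2 C
dz = 2037 - 32 = 2005 m
gradient = dT/dz * 1000 = 75.2/2005 * 1000 = 37.5062 C/km

37.5062


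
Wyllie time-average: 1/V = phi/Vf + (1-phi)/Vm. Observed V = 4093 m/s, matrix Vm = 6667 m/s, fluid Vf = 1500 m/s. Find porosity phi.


1/V - 1/Vm = 1/4093 - 1/6667 = 9.433e-05
1/Vf - 1/Vm = 1/1500 - 1/6667 = 0.00051667
phi = 9.433e-05 / 0.00051667 = 0.1826

0.1826


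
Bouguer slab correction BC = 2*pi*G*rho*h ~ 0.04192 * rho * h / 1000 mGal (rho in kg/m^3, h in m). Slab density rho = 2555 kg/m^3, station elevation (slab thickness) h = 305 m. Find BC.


BC = 0.04192 * rho * h / 1000
= 0.04192 * 2555 * 305 / 1000
= 32.6672 mGal

32.6672


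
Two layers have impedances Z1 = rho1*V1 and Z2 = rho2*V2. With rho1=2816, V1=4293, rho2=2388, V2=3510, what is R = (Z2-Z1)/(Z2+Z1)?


Z1 = 2816 * 4293 = 12089088
Z2 = 2388 * 3510 = 8381880
R = (8381880 - 12089088) / (8381880 + 12089088) = -3707208 / 20470968 = -0.1811

-0.1811


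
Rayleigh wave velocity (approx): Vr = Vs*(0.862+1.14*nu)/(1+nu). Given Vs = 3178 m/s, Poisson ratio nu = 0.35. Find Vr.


Numerator factor = 0.862 + 1.14*0.35 = 1.261
Denominator = 1 + 0.35 = 1.35
Vr = 3178 * 1.261 / 1.35 = 2968.49 m/s

2968.49


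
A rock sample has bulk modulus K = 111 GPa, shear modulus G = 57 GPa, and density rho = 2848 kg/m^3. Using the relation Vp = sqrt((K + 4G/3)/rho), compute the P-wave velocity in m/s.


First compute the effective modulus:
K + 4G/3 = 111e9 + 4*57e9/3 = 187000000000.0 Pa
Then divide by density:
187000000000.0 / 2848 = 65660112.3596 Pa/(kg/m^3)
Take the square root:
Vp = sqrt(65660112.3596) = 8103.09 m/s

8103.09


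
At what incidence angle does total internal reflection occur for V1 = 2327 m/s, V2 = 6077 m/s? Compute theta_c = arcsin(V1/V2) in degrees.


V1/V2 = 2327/6077 = 0.382919
theta_c = arcsin(0.382919) = 22.5146 degrees

22.5146


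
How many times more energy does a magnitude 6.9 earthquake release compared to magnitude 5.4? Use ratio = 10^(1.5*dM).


M2 - M1 = 6.9 - 5.4 = 1.5
1.5 * 1.5 = 2.25
ratio = 10^2.25 = 177.83

177.83


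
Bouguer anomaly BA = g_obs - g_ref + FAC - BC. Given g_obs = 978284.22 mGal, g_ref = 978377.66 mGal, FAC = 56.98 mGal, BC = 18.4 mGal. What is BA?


BA = g_obs - g_ref + FAC - BC
= 978284.22 - 978377.66 + 56.98 - 18.4
= -54.86 mGal

-54.86


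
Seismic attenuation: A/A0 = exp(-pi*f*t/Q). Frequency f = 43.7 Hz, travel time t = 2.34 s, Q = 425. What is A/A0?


pi*f*t/Q = pi*43.7*2.34/425 = 0.755889
A/A0 = exp(-0.755889) = 0.469593

0.469593


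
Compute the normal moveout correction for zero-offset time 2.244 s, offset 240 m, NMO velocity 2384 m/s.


x/Vnmo = 240/2384 = 0.100671
(x/Vnmo)^2 = 0.010135
t0^2 = 5.035536
sqrt(5.035536 + 0.010135) = 2.246257
dt = 2.246257 - 2.244 = 0.002257

0.002257


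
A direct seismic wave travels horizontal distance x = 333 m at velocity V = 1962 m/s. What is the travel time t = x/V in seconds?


t = x / V
= 333 / 1962
= 0.1697 s

0.1697


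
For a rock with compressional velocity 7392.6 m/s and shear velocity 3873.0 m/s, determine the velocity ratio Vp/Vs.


Vp/Vs = 7392.6 / 3873.0
= 1.9088

1.9088


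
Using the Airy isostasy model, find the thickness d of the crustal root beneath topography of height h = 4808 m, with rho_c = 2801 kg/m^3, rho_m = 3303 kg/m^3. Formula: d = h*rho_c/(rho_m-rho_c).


rho_m - rho_c = 3303 - 2801 = 502
d = 4808 * 2801 / 502
= 13467208 / 502
= 26827.11 m

26827.11


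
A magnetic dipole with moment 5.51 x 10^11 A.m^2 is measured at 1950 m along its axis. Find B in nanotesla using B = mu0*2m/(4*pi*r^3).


m = 5.51 x 10^11 = 551000000000 A.m^2
2m = 1102000000000 A.m^2
r^3 = 1950^3 = 7414875000
B = (4pi*10^-7) * 1102000000000 / (4*pi * 7414875000) * 1e9
= 1384814.041702 / 93178067309.15 * 1e9
= 14862.0172 nT

14862.0172


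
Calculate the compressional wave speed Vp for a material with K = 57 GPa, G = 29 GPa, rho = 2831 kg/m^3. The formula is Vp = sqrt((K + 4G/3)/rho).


First compute the effective modulus:
K + 4G/3 = 57e9 + 4*29e9/3 = 95666666666.67 Pa
Then divide by density:
95666666666.67 / 2831 = 33792535.0288 Pa/(kg/m^3)
Take the square root:
Vp = sqrt(33792535.0288) = 5813.13 m/s

5813.13


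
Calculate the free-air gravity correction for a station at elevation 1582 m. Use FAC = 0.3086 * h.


FAC = 0.3086 * h
= 0.3086 * 1582
= 488.2052 mGal

488.2052


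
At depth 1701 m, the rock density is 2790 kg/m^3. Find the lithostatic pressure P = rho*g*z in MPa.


P = rho * g * z / 1e6
= 2790 * 9.81 * 1701 / 1e6
= 46556199.9 / 1e6
= 46.5562 MPa

46.5562


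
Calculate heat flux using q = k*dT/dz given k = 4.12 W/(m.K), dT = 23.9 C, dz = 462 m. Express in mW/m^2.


q = k * dT / dz * 1000
= 4.12 * 23.9 / 462 * 1000
= 0.213134 * 1000
= 213.1342 mW/m^2

213.1342


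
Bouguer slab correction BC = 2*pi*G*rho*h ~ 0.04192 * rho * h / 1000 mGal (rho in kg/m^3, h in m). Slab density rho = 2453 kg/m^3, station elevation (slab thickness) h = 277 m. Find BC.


BC = 0.04192 * rho * h / 1000
= 0.04192 * 2453 * 277 / 1000
= 28.4838 mGal

28.4838


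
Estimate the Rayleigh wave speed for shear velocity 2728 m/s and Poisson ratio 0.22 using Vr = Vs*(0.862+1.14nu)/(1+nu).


Numerator factor = 0.862 + 1.14*0.22 = 1.1128
Denominator = 1 + 0.22 = 1.22
Vr = 2728 * 1.1128 / 1.22 = 2488.29 m/s

2488.29


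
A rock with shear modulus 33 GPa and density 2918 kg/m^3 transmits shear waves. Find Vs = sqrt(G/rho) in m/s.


Convert G to Pa: G = 33e9 Pa
Compute G/rho = 33e9 / 2918 = 11309115.8328
Vs = sqrt(11309115.8328) = 3362.9 m/s

3362.9


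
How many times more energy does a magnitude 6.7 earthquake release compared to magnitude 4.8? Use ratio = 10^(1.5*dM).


M2 - M1 = 6.7 - 4.8 = 1.9
1.5 * 1.9 = 2.85
ratio = 10^2.85 = 707.95

707.95


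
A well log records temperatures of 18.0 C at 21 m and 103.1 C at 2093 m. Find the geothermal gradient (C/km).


dT = 103.1 - 18.0 = 85.1 C
dz = 2093 - 21 = 2072 m
gradient = dT/dz * 1000 = 85.1/2072 * 1000 = 41.0714 C/km

41.0714


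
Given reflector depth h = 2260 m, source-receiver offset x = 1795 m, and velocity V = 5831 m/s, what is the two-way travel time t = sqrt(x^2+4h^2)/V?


x^2 + 4h^2 = 1795^2 + 4*2260^2 = 3222025 + 20430400 = 23652425
sqrt(23652425) = 4863.3759
t = 4863.3759 / 5831 = 0.8341 s

0.8341


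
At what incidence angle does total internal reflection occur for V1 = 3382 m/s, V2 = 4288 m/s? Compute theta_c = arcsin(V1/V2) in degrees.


V1/V2 = 3382/4288 = 0.788713
theta_c = arcsin(0.788713) = 52.0654 degrees

52.0654


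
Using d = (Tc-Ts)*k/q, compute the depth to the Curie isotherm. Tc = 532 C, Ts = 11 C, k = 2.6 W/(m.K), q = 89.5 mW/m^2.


T_Curie - T_surf = 532 - 11 = 521 C
Convert q to W/m^2: 89.5 mW/m^2 = 0.0895 W/m^2
d = 521 * 2.6 / 0.0895 = 15135.2 m

15135.2


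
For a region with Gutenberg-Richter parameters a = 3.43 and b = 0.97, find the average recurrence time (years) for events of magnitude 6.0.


log10(N) = 3.43 - 0.97*6.0 = -2.39
N = 10^-2.39 = 0.004074
T = 1/N = 1/0.004074 = 245.4709 years

245.4709


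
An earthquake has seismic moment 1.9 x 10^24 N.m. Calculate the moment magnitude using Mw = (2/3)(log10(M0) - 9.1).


log10(M0) = log10(1.9 x 10^24) = 24.2788
Mw = 2/3 * (24.2788 - 9.1)
= 2/3 * 15.1788
= 10.12

10.12


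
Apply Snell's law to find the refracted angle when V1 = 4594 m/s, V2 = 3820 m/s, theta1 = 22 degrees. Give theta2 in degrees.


sin(theta1) = sin(22 deg) = 0.374607
sin(theta2) = V2/V1 * sin(theta1) = 3820/4594 * 0.374607 = 0.311493
theta2 = arcsin(0.311493) = 18.1492 degrees

18.1492


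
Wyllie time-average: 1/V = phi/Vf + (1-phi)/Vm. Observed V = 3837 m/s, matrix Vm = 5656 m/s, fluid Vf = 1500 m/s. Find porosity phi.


1/V - 1/Vm = 1/3837 - 1/5656 = 8.382e-05
1/Vf - 1/Vm = 1/1500 - 1/5656 = 0.00048986
phi = 8.382e-05 / 0.00048986 = 0.1711

0.1711


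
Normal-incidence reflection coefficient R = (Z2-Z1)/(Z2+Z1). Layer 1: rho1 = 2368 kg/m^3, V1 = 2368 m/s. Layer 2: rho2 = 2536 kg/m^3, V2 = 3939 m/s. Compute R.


Z1 = 2368 * 2368 = 5607424
Z2 = 2536 * 3939 = 9989304
R = (9989304 - 5607424) / (9989304 + 5607424) = 4381880 / 15596728 = 0.2809

0.2809


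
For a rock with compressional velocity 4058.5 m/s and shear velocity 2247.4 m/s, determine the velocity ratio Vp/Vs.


Vp/Vs = 4058.5 / 2247.4
= 1.8059

1.8059


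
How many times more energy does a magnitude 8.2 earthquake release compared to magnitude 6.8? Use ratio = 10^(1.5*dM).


M2 - M1 = 8.2 - 6.8 = 1.4
1.5 * 1.4 = 2.1
ratio = 10^2.1 = 125.89

125.89


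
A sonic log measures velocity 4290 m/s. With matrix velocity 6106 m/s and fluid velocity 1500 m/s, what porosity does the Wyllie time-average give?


1/V - 1/Vm = 1/4290 - 1/6106 = 6.933e-05
1/Vf - 1/Vm = 1/1500 - 1/6106 = 0.00050289
phi = 6.933e-05 / 0.00050289 = 0.1379

0.1379


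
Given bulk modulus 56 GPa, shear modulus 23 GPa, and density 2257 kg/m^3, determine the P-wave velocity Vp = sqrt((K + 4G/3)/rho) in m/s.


First compute the effective modulus:
K + 4G/3 = 56e9 + 4*23e9/3 = 86666666666.67 Pa
Then divide by density:
86666666666.67 / 2257 = 38399054.7925 Pa/(kg/m^3)
Take the square root:
Vp = sqrt(38399054.7925) = 6196.7 m/s

6196.7


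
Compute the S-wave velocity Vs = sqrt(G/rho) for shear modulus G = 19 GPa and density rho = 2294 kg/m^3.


Convert G to Pa: G = 19e9 Pa
Compute G/rho = 19e9 / 2294 = 8282476.0244
Vs = sqrt(8282476.0244) = 2877.93 m/s

2877.93


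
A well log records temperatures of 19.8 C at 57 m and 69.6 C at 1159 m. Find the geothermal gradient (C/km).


dT = 69.6 - 19.8 = 49.8 C
dz = 1159 - 57 = 1102 m
gradient = dT/dz * 1000 = 49.8/1102 * 1000 = 45.1906 C/km

45.1906


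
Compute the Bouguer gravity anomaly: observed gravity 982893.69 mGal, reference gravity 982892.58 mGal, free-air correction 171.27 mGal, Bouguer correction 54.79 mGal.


BA = g_obs - g_ref + FAC - BC
= 982893.69 - 982892.58 + 171.27 - 54.79
= 117.59 mGal

117.59


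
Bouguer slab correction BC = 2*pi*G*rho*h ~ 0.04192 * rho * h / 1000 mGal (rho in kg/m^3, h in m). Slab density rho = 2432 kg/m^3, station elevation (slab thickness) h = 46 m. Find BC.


BC = 0.04192 * rho * h / 1000
= 0.04192 * 2432 * 46 / 1000
= 4.6897 mGal

4.6897
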